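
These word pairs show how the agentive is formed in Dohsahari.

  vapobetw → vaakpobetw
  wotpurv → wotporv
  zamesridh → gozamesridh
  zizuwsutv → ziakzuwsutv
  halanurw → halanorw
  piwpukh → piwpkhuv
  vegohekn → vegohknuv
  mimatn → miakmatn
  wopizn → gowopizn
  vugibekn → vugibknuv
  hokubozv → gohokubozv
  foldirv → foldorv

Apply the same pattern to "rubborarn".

rubbororn

halanurw and vapobetw both end in -w yet inflect differently (halanorw, vaakpobetw), so the final letter is not what conditions the rule; the second-to-last letter is.
"rubborarn" has second-to-last letter 'r'. The stems whose second-to-last letter is 'r' (foldirv → foldorv, halanurw → halanorw, wotpurv → wotporv) change the last vowel to 'o'.
The other patterns: stems whose second-to-last letter is 't' insert -ak- after the first vowel; stems whose second-to-last letter is 'k' delete the last vowel and add -uv; stems whose second-to-last letter is 'd' or 'z' add the prefix go-.
So rubborarn → rubbororn.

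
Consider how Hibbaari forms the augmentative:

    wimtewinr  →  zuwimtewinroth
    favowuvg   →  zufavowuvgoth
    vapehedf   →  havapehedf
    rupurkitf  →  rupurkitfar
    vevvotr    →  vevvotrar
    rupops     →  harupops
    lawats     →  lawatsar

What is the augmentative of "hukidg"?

wimtewinr and vevvotr both end in -r yet inflect differently (zuwimtewinroth, vevvotrar), so the final letter is not what conditions the rule; the second-to-last letter is.
"hukidg" has second-to-last letter 'd'. The one such stem in the data (vapehedf → havapehedf) adds the prefix ha-, so the same rule applies.
The other patterns: stems whose second-to-last letter is 'n' or 'v' add zu- … -oth around the stem; stems whose second-to-last letter is 't' add -ar.
So hukidg → hahukidg.

hahukidg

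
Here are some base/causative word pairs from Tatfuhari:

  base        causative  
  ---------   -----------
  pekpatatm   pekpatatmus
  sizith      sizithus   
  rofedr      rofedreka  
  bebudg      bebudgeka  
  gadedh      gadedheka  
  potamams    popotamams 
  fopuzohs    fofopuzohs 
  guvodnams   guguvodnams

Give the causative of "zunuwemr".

zuzunuwemr

sizith and gadedh both end in -h yet inflect differently (sizithus, gadedheka), so the final letter is not what conditions the rule; the second-to-last letter is.
"zunuwemr" has second-to-last letter 'm'. The stems whose second-to-last letter is 'm' (potamams → popotamams, guvodnams → guguvodnams) repeat the first consonant+vowel as a prefix.
The other patterns: stems whose second-to-last letter is 't' add -us; stems whose second-to-last letter is 'd' add -eka.
So zunuwemr → zuzunuwemr.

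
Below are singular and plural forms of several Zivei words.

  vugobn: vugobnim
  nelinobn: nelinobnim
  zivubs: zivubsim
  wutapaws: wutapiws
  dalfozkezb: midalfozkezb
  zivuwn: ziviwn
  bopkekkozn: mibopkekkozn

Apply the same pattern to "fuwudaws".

bopkekkozn and nelinobn both end in -n yet inflect differently (mibopkekkozn, nelinobnim), so the final letter is not what conditions the rule; the second-to-last letter is.
"fuwudaws" has second-to-last letter 'w'. The stems whose second-to-last letter is 'w' (wutapaws → wutapiws, zivuwn → ziviwn) change the last vowel to 'i'.
So fuwudaws → fuwudiws.

fuwudiws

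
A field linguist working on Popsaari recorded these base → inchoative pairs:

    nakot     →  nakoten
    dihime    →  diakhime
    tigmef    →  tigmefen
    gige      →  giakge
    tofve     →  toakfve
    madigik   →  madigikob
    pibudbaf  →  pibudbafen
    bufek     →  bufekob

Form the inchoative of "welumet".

welumeten

tigmef and bufek both have last vowel 'e' yet inflect differently (tigmefen, bufekob), so the last vowel is not what conditions the rule; the final letter is.
"welumet" ends in -t. The one such stem in the data (nakot → nakoten) adds -en, so the same rule applies.
So welumet → welumeten.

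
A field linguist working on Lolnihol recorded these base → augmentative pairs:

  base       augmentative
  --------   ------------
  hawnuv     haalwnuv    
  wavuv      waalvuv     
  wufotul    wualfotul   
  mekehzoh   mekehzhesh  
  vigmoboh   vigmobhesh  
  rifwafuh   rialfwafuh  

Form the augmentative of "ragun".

raalgun

"ragun" has last vowel 'u'. The stems whose last vowel is 'u' (wavuv → waalvuv, wufotul → wualfotul, rifwafuh → rialfwafuh) insert -al- after the first vowel.
So ragun → raalgun.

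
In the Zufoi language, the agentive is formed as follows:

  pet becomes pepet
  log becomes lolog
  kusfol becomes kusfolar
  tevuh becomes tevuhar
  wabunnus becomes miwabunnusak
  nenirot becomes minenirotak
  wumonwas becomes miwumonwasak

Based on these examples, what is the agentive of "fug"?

"fug" has 1 vowel. The stems with 1 vowel (pet → pepet, log → lolog) repeat the first consonant+vowel as a prefix.
So fug → fufug.

fufug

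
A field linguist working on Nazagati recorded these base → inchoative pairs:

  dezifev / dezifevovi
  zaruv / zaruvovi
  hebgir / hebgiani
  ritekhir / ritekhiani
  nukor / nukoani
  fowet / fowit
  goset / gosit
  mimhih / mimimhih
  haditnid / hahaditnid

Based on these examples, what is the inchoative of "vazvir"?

vazviani

"vazvir" ends in -r. The stems ending in -r (hebgir → hebgiani, ritekhir → ritekhiani, nukor → nukoani) drop the final letter and add -ani.
The other patterns: stems ending in -v add -ovi; stems ending in -t change the last vowel to 'i'; stems ending in -d or -h repeat the first consonant+vowel as a prefix.
So vazvir → vazviani.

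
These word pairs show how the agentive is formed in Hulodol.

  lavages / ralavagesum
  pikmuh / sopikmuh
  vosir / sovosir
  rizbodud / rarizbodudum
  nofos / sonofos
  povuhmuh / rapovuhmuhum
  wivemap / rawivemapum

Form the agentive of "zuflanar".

"zuflanar" has 3 vowels. The stems with 3 vowels (povuhmuh → rapovuhmuhum, rizbodud → rarizbodudum, wivemap → rawivemapum) add ra- … -um around the stem.
The other pattern: stems with 2 vowels add the prefix so-.
So zuflanar → razuflanarum.

razuflanarum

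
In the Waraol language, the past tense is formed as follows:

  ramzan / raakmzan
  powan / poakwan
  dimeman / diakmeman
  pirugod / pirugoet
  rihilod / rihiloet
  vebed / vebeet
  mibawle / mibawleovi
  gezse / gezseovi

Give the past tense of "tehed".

"tehed" ends in -d. The stems ending in -d (pirugod → pirugoet, rihilod → rihiloet, vebed → vebeet) drop the final letter and add -et.
So tehed → teheet.

teheet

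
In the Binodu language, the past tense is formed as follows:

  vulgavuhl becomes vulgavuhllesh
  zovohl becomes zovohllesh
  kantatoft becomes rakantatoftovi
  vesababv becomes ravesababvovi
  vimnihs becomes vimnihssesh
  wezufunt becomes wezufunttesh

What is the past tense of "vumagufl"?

ravumaguflovi

wezufunt and kantatoft both end in -t yet inflect differently (wezufunttesh, rakantatoftovi), so the final letter is not what conditions the rule; the second-to-last letter is.
"vumagufl" has second-to-last letter 'f'. The one such stem in the data (kantatoft → rakantatoftovi) adds ra- … -ovi around the stem, so the same rule applies.
So vumagufl → ravumaguflovi.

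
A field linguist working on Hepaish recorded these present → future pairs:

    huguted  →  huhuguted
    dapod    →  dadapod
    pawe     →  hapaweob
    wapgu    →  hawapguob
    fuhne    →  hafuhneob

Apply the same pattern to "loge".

huguted and pawe both have last vowel 'e' yet inflect differently (huhuguted, hapaweob), so the last vowel is not what conditions the rule; whether the stem ends in a vowel or a consonant is.
"loge" ends in a vowel. The stems ending in a vowel (pawe → hapaweob, wapgu → hawapguob, fuhne → hafuhneob) add ha- … -ob around the stem.
So loge → halogeob.

halogeob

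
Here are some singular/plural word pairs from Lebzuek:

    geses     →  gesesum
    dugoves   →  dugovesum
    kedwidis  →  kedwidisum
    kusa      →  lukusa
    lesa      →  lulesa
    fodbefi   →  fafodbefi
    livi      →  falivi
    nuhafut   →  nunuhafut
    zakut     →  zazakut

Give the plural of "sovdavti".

kedwidis and fodbefi both have last vowel 'i' yet inflect differently (kedwidisum, fafodbefi), so the last vowel is not what conditions the rule; the final letter is.
"sovdavti" ends in -i. The stems ending in -i (fodbefi → fafodbefi, livi → falivi) add the prefix fa-.
The other patterns: stems ending in -s add -um; stems ending in -a add the prefix lu-; stems ending in -t repeat the first consonant+vowel as a prefix.
So sovdavti → fasovdavti.

fasovdavti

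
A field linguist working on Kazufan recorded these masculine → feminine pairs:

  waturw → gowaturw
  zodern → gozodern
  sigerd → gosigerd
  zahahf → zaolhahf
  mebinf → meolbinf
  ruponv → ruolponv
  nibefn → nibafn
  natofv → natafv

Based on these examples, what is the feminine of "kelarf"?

zodern and nibefn both end in -n yet inflect differently (gozodern, nibafn), so the final letter is not what conditions the rule; the second-to-last letter is.
"kelarf" has second-to-last letter 'r'. The stems whose second-to-last letter is 'r' (waturw → gowaturw, zodern → gozodern, sigerd → gosigerd) add the prefix go-.
The other patterns: stems whose second-to-last letter is 'h' or 'n' insert -ol- after the first vowel; stems whose second-to-last letter is 'f' change the last vowel to 'a'.
So kelarf → gokelarf.

gokelarf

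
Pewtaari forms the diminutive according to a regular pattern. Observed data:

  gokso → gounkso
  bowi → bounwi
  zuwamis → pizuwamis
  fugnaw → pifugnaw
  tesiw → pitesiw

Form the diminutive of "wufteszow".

bowi and zuwamis both have last vowel 'i' yet inflect differently (bounwi, pizuwamis), so the last vowel is not what conditions the rule; whether the stem ends in a vowel or a consonant is.
"wufteszow" ends in a consonant. The stems ending in a consonant (zuwamis → pizuwamis, fugnaw → pifugnaw, tesiw → pitesiw) add the prefix pi-.
The other pattern: stems ending in a vowel insert -un- after the first vowel.
So wufteszow → piwufteszow.

piwufteszow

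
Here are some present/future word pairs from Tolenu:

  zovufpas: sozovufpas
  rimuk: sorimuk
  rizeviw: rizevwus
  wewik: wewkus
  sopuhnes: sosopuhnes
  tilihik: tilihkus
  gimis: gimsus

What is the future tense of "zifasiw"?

"zifasiw" has last vowel 'i'. The stems whose last vowel is 'i' (gimis → gimsus, tilihik → tilihkus, wewik → wewkus) delete the last vowel and add -us.
So zifasiw → zifaswus.

zifaswus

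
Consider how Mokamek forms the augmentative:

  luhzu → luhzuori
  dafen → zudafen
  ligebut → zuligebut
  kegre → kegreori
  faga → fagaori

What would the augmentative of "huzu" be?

luhzu and ligebut both have last vowel 'u' yet inflect differently (luhzuori, zuligebut), so the last vowel is not what conditions the rule; whether the stem ends in a vowel or a consonant is.
"huzu" ends in a vowel. The stems ending in a vowel (faga → fagaori, kegre → kegreori, luhzu → luhzuori) add -ori.
The other pattern: stems ending in a consonant add the prefix zu-.
So huzu → huzuori.

huzuori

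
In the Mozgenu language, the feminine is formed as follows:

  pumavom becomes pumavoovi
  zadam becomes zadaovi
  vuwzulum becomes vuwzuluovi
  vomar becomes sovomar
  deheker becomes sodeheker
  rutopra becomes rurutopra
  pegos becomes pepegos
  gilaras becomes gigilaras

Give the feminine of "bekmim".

bekmiovi

"bekmim" ends in -m. The stems ending in -m (pumavom → pumavoovi, zadam → zadaovi, vuwzulum → vuwzuluovi) drop the final letter and add -ovi.
So bekmim → bekmiovi.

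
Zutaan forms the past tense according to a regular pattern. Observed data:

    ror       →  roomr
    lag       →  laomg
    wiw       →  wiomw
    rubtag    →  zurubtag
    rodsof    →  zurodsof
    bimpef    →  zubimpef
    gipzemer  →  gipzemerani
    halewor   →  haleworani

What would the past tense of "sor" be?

lag and rubtag both end in -g yet inflect differently (laomg, zurubtag), so the final letter is not what conditions the rule; the number of vowels is.
"sor" has 1 vowel. The stems with 1 vowel (ror → roomr, lag → laomg, wiw → wiomw) insert -om- after the first vowel.
So sor → soomr.

soomr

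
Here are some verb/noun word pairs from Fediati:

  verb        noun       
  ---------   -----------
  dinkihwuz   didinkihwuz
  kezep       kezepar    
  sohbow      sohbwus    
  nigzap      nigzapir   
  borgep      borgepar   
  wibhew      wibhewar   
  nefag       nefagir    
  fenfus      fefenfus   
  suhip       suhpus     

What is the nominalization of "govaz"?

borgep and nigzap both end in -p yet inflect differently (borgepar, nigzapir), so the final letter is not what conditions the rule; the last vowel is.
"govaz" has last vowel 'a'. The stems whose last vowel is 'a' (nefag → nefagir, nigzap → nigzapir) add -ir.
The other patterns: stems whose last vowel is 'e' add -ar; stems whose last vowel is 'u' repeat the first consonant+vowel as a prefix; stems whose last vowel is 'i' or 'o' delete the last vowel and add -us.
So govaz → govazir.

govazir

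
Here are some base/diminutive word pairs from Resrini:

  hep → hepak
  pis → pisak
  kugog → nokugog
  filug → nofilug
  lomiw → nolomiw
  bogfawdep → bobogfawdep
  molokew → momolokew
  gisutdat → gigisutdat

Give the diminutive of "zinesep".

zizinesep

"zinesep" has 3 vowels. The stems with 3 vowels (bogfawdep → bobogfawdep, molokew → momolokew, gisutdat → gigisutdat) repeat the first consonant+vowel as a prefix.
The other patterns: stems with 1 vowel add -ak; stems with 2 vowels add the prefix no-.
So zinesep → zizinesep.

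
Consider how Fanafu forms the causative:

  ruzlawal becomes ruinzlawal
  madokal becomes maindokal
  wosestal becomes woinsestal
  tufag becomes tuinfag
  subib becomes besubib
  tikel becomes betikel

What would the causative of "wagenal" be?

"wagenal" has last vowel 'a'. The stems whose last vowel is 'a' (ruzlawal → ruinzlawal, madokal → maindokal, wosestal → woinsestal) insert -in- after the first vowel.
The other pattern: stems whose last vowel is 'e' or 'i' add the prefix be-.
So wagenal → waingenal.

waingenal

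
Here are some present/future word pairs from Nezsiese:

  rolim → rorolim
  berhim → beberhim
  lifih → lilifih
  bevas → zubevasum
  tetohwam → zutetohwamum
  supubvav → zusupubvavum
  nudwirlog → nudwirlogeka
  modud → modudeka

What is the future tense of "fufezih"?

fufufezih

rolim and tetohwam both end in -m yet inflect differently (rorolim, zutetohwamum), so the final letter is not what conditions the rule; the last vowel is.
"fufezih" has last vowel 'i'. The stems whose last vowel is 'i' (rolim → rorolim, berhim → beberhim, lifih → lilifih) repeat the first consonant+vowel as a prefix.
The other patterns: stems whose last vowel is 'a' add zu- … -um around the stem; stems whose last vowel is 'o' or 'u' add -eka.
So fufezih → fufufezih.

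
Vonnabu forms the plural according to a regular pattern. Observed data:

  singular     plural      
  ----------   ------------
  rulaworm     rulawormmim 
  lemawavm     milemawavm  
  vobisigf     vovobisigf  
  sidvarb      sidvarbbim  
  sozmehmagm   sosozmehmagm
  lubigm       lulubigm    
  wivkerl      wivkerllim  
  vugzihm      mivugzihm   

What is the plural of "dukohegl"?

dudukohegl

sozmehmagm and rulaworm both end in -m yet inflect differently (sosozmehmagm, rulawormmim), so the final letter is not what conditions the rule; the second-to-last letter is.
"dukohegl" has second-to-last letter 'g'. The stems whose second-to-last letter is 'g' (vobisigf → vovobisigf, sozmehmagm → sosozmehmagm, lubigm → lulubigm) repeat the first consonant+vowel as a prefix.
The other patterns: stems whose second-to-last letter is 'r' double the final consonant and add -im; stems whose second-to-last letter is 'h' or 'v' add the prefix mi-.
So dukohegl → dudukohegl.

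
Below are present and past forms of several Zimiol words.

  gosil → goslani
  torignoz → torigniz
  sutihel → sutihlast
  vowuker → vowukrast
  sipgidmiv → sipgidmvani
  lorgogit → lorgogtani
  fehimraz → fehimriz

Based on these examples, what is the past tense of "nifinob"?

nifinib

"nifinob" has last vowel 'o'. The one such stem in the data (torignoz → torigniz) changes the last vowel to 'i' (as does fehimraz), so the same rule applies.
The other patterns: stems whose last vowel is 'i' delete the last vowel and add -ani; stems whose last vowel is 'e' delete the last vowel and add -ast.
So nifinob → nifinib.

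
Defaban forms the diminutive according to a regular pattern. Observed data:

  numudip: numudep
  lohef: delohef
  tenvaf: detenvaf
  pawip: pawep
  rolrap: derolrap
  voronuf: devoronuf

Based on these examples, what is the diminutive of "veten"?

pawip and rolrap both end in -p yet inflect differently (pawep, derolrap), so the final letter is not what conditions the rule; the last vowel is.
"veten" has last vowel 'e'. The one such stem in the data (lohef → delohef) adds the prefix de-, so the same rule applies.
The other pattern: stems whose last vowel is 'i' change the last vowel to 'e'.
So veten → deveten.

deveten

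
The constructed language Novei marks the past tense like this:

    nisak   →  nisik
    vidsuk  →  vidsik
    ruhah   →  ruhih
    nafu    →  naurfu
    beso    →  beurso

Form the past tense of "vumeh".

vidsuk and nafu both have last vowel 'u' yet inflect differently (vidsik, naurfu), so the last vowel is not what conditions the rule; whether the stem ends in a vowel or a consonant is.
"vumeh" ends in a consonant. The stems ending in a consonant (nisak → nisik, vidsuk → vidsik, ruhah → ruhih) change the last vowel to 'i'.
So vumeh → vumih.

vumih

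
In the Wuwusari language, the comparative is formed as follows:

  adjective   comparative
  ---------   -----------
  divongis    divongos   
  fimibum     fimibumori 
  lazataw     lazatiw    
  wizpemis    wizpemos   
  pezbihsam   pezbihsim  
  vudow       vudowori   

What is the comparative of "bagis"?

bagos

pezbihsam and fimibum both end in -m yet inflect differently (pezbihsim, fimibumori), so the final letter is not what conditions the rule; the last vowel is.
"bagis" has last vowel 'i'. The stems whose last vowel is 'i' (wizpemis → wizpemos, divongis → divongos) change the last vowel to 'o'.
The other patterns: stems whose last vowel is 'a' change the last vowel to 'i'; stems whose last vowel is 'o' or 'u' add -ori.
So bagis → bagos.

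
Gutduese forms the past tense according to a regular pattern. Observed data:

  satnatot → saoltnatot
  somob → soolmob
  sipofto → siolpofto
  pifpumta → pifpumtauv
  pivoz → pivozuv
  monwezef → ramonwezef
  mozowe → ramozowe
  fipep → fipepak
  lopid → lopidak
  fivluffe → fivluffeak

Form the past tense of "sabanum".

mozowe and fivluffe both end in -e yet inflect differently (ramozowe, fivluffeak), so the final letter is not what conditions the rule; the first letter is.
"sabanum" begins with s-. The stems beginning with s- (satnatot → saoltnatot, somob → soolmob, sipofto → siolpofto) insert -ol- after the first vowel.
The other patterns: stems beginning with p- add -uv; stems beginning with m- add the prefix ra-; stems beginning with f- or l- add -ak.
So sabanum → saolbanum.

saolbanum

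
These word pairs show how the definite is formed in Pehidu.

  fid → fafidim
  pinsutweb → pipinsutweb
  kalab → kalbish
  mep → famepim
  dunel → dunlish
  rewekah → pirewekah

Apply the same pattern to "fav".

kalab and pinsutweb both end in -b yet inflect differently (kalbish, pipinsutweb), so the final letter is not what conditions the rule; the number of vowels is.
"fav" has 1 vowel. The stems with 1 vowel (mep → famepim, fid → fafidim) add fa- … -im around the stem.
So fav → fafavim.

fafavim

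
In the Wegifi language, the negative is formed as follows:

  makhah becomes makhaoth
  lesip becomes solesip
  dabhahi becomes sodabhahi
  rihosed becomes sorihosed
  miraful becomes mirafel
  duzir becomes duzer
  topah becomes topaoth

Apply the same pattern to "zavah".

zavaoth

duzir and dabhahi both have last vowel 'i' yet inflect differently (duzer, sodabhahi), so the last vowel is not what conditions the rule; the final letter is.
"zavah" ends in -h. The stems ending in -h (makhah → makhaoth, topah → topaoth) drop the final letter and add -oth.
So zavah → zavaoth.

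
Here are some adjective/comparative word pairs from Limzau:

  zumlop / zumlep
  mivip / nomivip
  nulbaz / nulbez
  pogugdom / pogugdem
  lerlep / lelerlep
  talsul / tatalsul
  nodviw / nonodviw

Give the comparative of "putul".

puputul

zumlop and mivip both end in -p yet inflect differently (zumlep, nomivip), so the final letter is not what conditions the rule; the last vowel is.
"putul" has last vowel 'u'. The one such stem in the data (talsul → tatalsul) repeats the first consonant+vowel as a prefix (as does lerlep), so the same rule applies.
The other patterns: stems whose last vowel is 'a' or 'o' change the last vowel to 'e'; stems whose last vowel is 'i' add the prefix no-.
So putul → puputul.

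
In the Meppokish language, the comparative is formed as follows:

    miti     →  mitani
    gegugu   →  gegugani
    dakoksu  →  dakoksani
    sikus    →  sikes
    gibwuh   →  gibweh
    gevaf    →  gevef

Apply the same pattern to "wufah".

gegugu and sikus both have last vowel 'u' yet inflect differently (gegugani, sikes), so the last vowel is not what conditions the rule; whether the stem ends in a vowel or a consonant is.
"wufah" ends in a consonant. The stems ending in a consonant (sikus → sikes, gibwuh → gibweh, gevaf → gevef) change the last vowel to 'e'.
The other pattern: stems ending in a vowel drop the final letter and add -ani.
So wufah → wufeh.

wufeh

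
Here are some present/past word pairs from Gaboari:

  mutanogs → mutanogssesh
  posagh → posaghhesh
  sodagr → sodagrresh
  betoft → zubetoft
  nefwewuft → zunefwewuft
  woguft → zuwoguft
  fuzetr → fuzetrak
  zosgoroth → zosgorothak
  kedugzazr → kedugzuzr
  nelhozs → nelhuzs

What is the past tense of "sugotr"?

sugotrak

"sugotr" has second-to-last letter 't'. The stems whose second-to-last letter is 't' (fuzetr → fuzetrak, zosgoroth → zosgorothak) add -ak.
So sugotr → sugotrak.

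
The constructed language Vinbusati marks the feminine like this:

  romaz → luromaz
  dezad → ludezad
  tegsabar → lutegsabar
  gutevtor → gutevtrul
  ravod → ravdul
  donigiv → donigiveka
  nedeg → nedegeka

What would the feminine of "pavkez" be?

tegsabar and gutevtor both end in -r yet inflect differently (lutegsabar, gutevtrul), so the final letter is not what conditions the rule; the last vowel is.
"pavkez" has last vowel 'e'. The one such stem in the data (nedeg → nedegeka) adds -eka, so the same rule applies.
The other patterns: stems whose last vowel is 'a' add the prefix lu-; stems whose last vowel is 'o' delete the last vowel and add -ul.
So pavkez → pavkezeka.

pavkezeka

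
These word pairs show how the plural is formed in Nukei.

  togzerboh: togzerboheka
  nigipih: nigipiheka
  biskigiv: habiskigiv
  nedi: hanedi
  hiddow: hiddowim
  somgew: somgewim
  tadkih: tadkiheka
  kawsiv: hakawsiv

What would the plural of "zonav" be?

hiddow and togzerboh both have last vowel 'o' yet inflect differently (hiddowim, togzerboheka), so the last vowel is not what conditions the rule; the final letter is.
"zonav" ends in -v. The stems ending in -v (kawsiv → hakawsiv, biskigiv → habiskigiv) add the prefix ha-.
The other patterns: stems ending in -w add -im; stems ending in -h add -eka.
So zonav → hazonav.

hazonav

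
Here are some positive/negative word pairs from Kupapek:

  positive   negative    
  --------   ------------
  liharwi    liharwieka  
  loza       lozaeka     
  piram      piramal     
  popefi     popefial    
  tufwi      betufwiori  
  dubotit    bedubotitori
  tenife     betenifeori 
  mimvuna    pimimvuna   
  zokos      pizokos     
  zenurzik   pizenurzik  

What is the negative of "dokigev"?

liharwi and popefi both end in -i yet inflect differently (liharwieka, popefial), so the final letter is not what conditions the rule; the first letter is.
"dokigev" begins with d-. The one such stem in the data (dubotit → bedubotitori) adds be- … -ori around the stem, so the same rule applies.
So dokigev → bedokigevori.

bedokigevori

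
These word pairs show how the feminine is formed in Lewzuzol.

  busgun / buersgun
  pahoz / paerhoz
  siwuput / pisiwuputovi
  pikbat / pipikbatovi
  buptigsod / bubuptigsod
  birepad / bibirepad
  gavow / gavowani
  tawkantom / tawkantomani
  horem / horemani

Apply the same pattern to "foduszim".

foduszimani

busgun and siwuput both have last vowel 'u' yet inflect differently (buersgun, pisiwuputovi), so the last vowel is not what conditions the rule; the final letter is.
"foduszim" ends in -m. The stems ending in -m (tawkantom → tawkantomani, horem → horemani) add -ani.
So foduszim → foduszimani.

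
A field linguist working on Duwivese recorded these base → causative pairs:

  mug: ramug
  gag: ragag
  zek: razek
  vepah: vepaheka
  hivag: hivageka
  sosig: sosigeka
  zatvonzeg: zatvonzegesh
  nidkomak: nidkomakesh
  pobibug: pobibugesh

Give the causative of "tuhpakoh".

tuhpakohesh

mug and hivag both end in -g yet inflect differently (ramug, hivageka), so the final letter is not what conditions the rule; the number of vowels is.
"tuhpakoh" has 3 vowels. The stems with 3 vowels (zatvonzeg → zatvonzegesh, nidkomak → nidkomakesh, pobibug → pobibugesh) add -esh.
The other patterns: stems with 1 vowel add the prefix ra-; stems with 2 vowels add -eka.
So tuhpakoh → tuhpakohesh.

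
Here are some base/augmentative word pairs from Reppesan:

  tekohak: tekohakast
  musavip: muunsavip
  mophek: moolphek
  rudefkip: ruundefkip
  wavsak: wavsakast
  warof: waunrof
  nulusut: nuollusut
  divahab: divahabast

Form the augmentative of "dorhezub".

doolrhezub

"dorhezub" has last vowel 'u'. The one such stem in the data (nulusut → nuollusut) inserts -ol- after the first vowel (as does mophek), so the same rule applies.
So dorhezub → doolrhezub.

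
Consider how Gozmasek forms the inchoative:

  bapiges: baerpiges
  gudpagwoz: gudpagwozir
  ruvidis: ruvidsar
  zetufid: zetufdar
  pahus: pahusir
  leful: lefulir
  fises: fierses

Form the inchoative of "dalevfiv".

ruvidis and bapiges both end in -s yet inflect differently (ruvidsar, baerpiges), so the final letter is not what conditions the rule; the last vowel is.
"dalevfiv" has last vowel 'i'. The stems whose last vowel is 'i' (ruvidis → ruvidsar, zetufid → zetufdar) delete the last vowel and add -ar.
The other patterns: stems whose last vowel is 'e' insert -er- after the first vowel; stems whose last vowel is 'o' or 'u' add -ir.
So dalevfiv → dalevfvar.

dalevfvar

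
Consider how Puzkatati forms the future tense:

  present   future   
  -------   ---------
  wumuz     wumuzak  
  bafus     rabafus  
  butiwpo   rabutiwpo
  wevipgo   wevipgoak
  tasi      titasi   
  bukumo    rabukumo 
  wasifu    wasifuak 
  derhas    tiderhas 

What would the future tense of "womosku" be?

womoskuak

wevipgo and bukumo both end in -o yet inflect differently (wevipgoak, rabukumo), so the final letter is not what conditions the rule; the first letter is.
"womosku" begins with w-. The stems beginning with w- (wumuz → wumuzak, wasifu → wasifuak, wevipgo → wevipgoak) add -ak.
So womosku → womoskuak.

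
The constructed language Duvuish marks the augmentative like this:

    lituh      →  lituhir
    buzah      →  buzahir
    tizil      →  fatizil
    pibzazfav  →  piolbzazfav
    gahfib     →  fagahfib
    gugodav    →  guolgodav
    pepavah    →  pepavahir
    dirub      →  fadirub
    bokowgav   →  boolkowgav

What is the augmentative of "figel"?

bokowgav and pepavah both have last vowel 'a' yet inflect differently (boolkowgav, pepavahir), so the last vowel is not what conditions the rule; the final letter is.
"figel" ends in -l. The one such stem in the data (tizil → fatizil) adds the prefix fa-, so the same rule applies.
So figel → fafigel.

fafigel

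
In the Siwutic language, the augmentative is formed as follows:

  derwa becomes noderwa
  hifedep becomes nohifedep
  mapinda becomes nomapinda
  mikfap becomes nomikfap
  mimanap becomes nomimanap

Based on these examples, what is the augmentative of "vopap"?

novopap

Every pair shown (derwa → noderwa, hifedep → nohifedep, mapinda → nomapinda, …) follows the same rule: add the prefix no-.
So vopap → novopap.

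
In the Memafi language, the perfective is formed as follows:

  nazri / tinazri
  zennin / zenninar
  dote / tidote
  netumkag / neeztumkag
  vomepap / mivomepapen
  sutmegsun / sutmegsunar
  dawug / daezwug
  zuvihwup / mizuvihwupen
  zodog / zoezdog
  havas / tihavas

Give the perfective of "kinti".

tikinti

"kinti" ends in -i. The one such stem in the data (nazri → tinazri) adds the prefix ti-, so the same rule applies.
The other patterns: stems ending in -g insert -ez- after the first vowel; stems ending in -p add mi- … -en around the stem; stems ending in -n add -ar.
So kinti → tikinti.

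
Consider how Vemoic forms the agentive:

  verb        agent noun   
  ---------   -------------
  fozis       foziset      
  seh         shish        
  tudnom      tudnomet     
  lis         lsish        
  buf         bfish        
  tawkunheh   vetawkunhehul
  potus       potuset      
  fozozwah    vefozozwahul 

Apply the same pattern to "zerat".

"zerat" has 2 vowels. The stems with 2 vowels (fozis → foziset, tudnom → tudnomet, potus → potuset) add -et.
The other patterns: stems with 1 vowel delete the last vowel and add -ish; stems with 3 vowels add ve- … -ul around the stem.
So zerat → zeratet.

zeratet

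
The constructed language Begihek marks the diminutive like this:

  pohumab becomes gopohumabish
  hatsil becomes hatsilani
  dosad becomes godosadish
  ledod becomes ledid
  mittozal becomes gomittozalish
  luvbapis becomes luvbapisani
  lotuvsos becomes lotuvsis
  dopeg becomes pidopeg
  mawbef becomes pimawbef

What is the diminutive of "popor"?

popir

hatsil and mittozal both end in -l yet inflect differently (hatsilani, gomittozalish), so the final letter is not what conditions the rule; the last vowel is.
"popor" has last vowel 'o'. The stems whose last vowel is 'o' (ledod → ledid, lotuvsos → lotuvsis) change the last vowel to 'i'.
The other patterns: stems whose last vowel is 'e' add the prefix pi-; stems whose last vowel is 'i' add -ani; stems whose last vowel is 'a' add go- … -ish around the stem.
So popor → popir.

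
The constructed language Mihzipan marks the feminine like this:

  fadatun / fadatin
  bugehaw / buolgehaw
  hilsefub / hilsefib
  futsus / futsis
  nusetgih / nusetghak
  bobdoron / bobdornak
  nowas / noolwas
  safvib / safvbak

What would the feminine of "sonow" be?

futsus and nowas both end in -s yet inflect differently (futsis, noolwas), so the final letter is not what conditions the rule; the last vowel is.
"sonow" has last vowel 'o'. The one such stem in the data (bobdoron → bobdornak) deletes the last vowel and adds -ak (as do safvib, nusetgih), so the same rule applies.
So sonow → sonwak.

sonwak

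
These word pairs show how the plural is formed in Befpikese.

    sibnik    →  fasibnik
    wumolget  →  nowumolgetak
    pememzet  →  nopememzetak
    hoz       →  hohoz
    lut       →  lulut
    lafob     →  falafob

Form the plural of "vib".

"vib" has 1 vowel. The stems with 1 vowel (hoz → hohoz, lut → lulut) repeat the first consonant+vowel as a prefix.
So vib → vivib.

vivib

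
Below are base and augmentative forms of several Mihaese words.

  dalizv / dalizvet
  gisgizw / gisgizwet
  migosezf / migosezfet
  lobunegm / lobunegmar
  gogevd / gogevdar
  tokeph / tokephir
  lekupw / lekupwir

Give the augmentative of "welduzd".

welduzdet

gisgizw and lekupw both end in -w yet inflect differently (gisgizwet, lekupwir), so the final letter is not what conditions the rule; the second-to-last letter is.
"welduzd" has second-to-last letter 'z'. The stems whose second-to-last letter is 'z' (dalizv → dalizvet, gisgizw → gisgizwet, migosezf → migosezfet) add -et.
So welduzd → welduzdet.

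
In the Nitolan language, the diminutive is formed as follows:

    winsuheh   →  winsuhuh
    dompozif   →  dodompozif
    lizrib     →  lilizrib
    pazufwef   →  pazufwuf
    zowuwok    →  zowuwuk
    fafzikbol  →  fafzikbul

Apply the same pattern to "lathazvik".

dompozif and pazufwef both end in -f yet inflect differently (dodompozif, pazufwuf), so the final letter is not what conditions the rule; the last vowel is.
"lathazvik" has last vowel 'i'. The stems whose last vowel is 'i' (lizrib → lilizrib, dompozif → dodompozif) repeat the first consonant+vowel as a prefix.
The other pattern: stems whose last vowel is 'e' or 'o' change the last vowel to 'u'.
So lathazvik → lalathazvik.

lalathazvik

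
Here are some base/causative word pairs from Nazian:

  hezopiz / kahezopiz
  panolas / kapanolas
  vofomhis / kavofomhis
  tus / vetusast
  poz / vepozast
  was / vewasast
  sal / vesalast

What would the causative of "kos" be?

panolas and tus both end in -s yet inflect differently (kapanolas, vetusast), so the final letter is not what conditions the rule; the number of vowels is.
"kos" has 1 vowel. The stems with 1 vowel (tus → vetusast, poz → vepozast, was → vewasast) add ve- … -ast around the stem.
The other pattern: stems with 3 vowels add the prefix ka-.
So kos → vekosast.

vekosast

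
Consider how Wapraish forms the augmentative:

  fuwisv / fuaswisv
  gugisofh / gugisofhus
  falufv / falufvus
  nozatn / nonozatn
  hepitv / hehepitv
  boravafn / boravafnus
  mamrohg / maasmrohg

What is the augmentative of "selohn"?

seaslohn

hepitv and falufv both end in -v yet inflect differently (hehepitv, falufvus), so the final letter is not what conditions the rule; the second-to-last letter is.
"selohn" has second-to-last letter 'h'. The one such stem in the data (mamrohg → maasmrohg) inserts -as- after the first vowel (as does fuwisv), so the same rule applies.
So selohn → seaslohn.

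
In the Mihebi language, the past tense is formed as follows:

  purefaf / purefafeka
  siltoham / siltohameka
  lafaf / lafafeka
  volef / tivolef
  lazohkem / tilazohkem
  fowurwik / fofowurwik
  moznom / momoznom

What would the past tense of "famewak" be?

"famewak" has last vowel 'a'. The stems whose last vowel is 'a' (purefaf → purefafeka, siltoham → siltohameka, lafaf → lafafeka) add -eka.
The other patterns: stems whose last vowel is 'e' add the prefix ti-; stems whose last vowel is 'i' or 'o' repeat the first consonant+vowel as a prefix.
So famewak → famewakeka.

famewakeka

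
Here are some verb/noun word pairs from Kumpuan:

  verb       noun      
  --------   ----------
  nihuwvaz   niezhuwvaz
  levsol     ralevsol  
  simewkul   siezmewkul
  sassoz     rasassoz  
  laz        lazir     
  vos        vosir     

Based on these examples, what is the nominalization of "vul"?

vulir

laz and sassoz both end in -z yet inflect differently (lazir, rasassoz), so the final letter is not what conditions the rule; the number of vowels is.
"vul" has 1 vowel. The stems with 1 vowel (vos → vosir, laz → lazir) add -ir.
The other patterns: stems with 2 vowels add the prefix ra-; stems with 3 vowels insert -ez- after the first vowel.
So vul → vulir.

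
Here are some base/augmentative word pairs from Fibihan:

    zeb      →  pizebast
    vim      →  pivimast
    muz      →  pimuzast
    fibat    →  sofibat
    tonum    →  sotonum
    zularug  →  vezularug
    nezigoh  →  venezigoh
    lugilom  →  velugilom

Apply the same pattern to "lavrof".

solavrof

vim and tonum both end in -m yet inflect differently (pivimast, sotonum), so the final letter is not what conditions the rule; the number of vowels is.
"lavrof" has 2 vowels. The stems with 2 vowels (fibat → sofibat, tonum → sotonum) add the prefix so-.
The other patterns: stems with 1 vowel add pi- … -ast around the stem; stems with 3 vowels add the prefix ve-.
So lavrof → solavrof.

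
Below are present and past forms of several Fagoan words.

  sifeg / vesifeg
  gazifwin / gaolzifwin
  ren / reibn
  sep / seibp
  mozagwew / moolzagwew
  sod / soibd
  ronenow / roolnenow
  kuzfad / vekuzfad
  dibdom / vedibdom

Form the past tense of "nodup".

venodup

sod and kuzfad both end in -d yet inflect differently (soibd, vekuzfad), so the final letter is not what conditions the rule; the number of vowels is.
"nodup" has 2 vowels. The stems with 2 vowels (dibdom → vedibdom, kuzfad → vekuzfad, sifeg → vesifeg) add the prefix ve-.
So nodup → venodup.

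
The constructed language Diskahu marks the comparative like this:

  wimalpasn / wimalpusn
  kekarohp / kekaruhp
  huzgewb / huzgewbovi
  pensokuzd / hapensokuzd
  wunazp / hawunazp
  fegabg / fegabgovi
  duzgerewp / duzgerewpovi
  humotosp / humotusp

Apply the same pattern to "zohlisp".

zohlusp

wunazp and humotosp both end in -p yet inflect differently (hawunazp, humotusp), so the final letter is not what conditions the rule; the second-to-last letter is.
"zohlisp" has second-to-last letter 's'. The stems whose second-to-last letter is 's' (humotosp → humotusp, wimalpasn → wimalpusn) change the last vowel to 'u'.
The other patterns: stems whose second-to-last letter is 'z' add the prefix ha-; stems whose second-to-last letter is 'b' or 'w' add -ovi.
So zohlisp → zohlusp.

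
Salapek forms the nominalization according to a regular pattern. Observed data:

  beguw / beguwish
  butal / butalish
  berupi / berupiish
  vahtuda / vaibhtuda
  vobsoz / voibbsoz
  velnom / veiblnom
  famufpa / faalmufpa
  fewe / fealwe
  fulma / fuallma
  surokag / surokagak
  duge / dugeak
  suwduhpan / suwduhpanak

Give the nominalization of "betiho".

betihoish

vahtuda and famufpa both end in -a yet inflect differently (vaibhtuda, faalmufpa), so the final letter is not what conditions the rule; the first letter is.
"betiho" begins with b-. The stems beginning with b- (beguw → beguwish, butal → butalish, berupi → berupiish) add -ish.
So betiho → betihoish.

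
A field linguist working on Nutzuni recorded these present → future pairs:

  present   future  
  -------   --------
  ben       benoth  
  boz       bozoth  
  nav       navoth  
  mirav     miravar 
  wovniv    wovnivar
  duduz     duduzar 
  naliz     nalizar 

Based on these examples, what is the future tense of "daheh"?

nav and mirav both end in -v yet inflect differently (navoth, miravar), so the final letter is not what conditions the rule; the number of vowels is.
"daheh" has 2 vowels. The stems with 2 vowels (mirav → miravar, wovniv → wovnivar, duduz → duduzar) add -ar.
The other pattern: stems with 1 vowel add -oth.
So daheh → dahehar.

dahehar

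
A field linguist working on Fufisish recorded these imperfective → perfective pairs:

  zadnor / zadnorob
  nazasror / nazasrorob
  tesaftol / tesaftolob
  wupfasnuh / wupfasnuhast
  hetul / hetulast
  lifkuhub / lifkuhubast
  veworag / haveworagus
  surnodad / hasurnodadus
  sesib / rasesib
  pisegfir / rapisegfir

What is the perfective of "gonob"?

tesaftol and hetul both end in -l yet inflect differently (tesaftolob, hetulast), so the final letter is not what conditions the rule; the last vowel is.
"gonob" has last vowel 'o'. The stems whose last vowel is 'o' (zadnor → zadnorob, nazasror → nazasrorob, tesaftol → tesaftolob) add -ob.
The other patterns: stems whose last vowel is 'u' add -ast; stems whose last vowel is 'a' add ha- … -us around the stem; stems whose last vowel is 'i' add the prefix ra-.
So gonob → gonobob.

gonobob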